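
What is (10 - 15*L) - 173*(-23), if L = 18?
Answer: 3719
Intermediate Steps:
(10 - 15*L) - 173*(-23) = (10 - 15*18) - 173*(-23) = (10 - 270) + 3979 = -260 + 3979 = 3719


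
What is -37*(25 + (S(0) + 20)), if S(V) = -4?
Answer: -1517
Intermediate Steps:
-37*(25 + (S(0) + 20)) = -37*(25 + (-4 + 20)) = -37*(25 + 16) = -37*41 = -1517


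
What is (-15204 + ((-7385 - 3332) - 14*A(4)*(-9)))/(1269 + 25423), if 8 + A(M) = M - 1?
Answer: -26551/26692 ≈ -0.99472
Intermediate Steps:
A(M) = -9 + M (A(M) = -8 + (M - 1) = -8 + (-1 + M) = -9 + M)
(-15204 + ((-7385 - 3332) - 14*A(4)*(-9)))/(1269 + 25423) = (-15204 + ((-7385 - 3332) - 14*(-9 + 4)*(-9)))/(1269 + 25423) = (-15204 + (-10717 - 14*(-5)*(-9)))/26692 = (-15204 + (-10717 + 70*(-9)))*(1/26692) = (-15204 + (-10717 - 630))*(1/26692) = (-15204 - 11347)*(1/26692) = -26551*1/26692 = -26551/26692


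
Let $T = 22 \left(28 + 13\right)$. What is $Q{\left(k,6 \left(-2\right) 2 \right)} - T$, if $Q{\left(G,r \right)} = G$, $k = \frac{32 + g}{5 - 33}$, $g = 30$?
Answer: $- \frac{12659}{14} \approx -904.21$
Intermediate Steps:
$k = - \frac{31}{14}$ ($k = \frac{32 + 30}{5 - 33} = \frac{62}{-28} = 62 \left(- \frac{1}{28}\right) = - \frac{31}{14} \approx -2.2143$)
$T = 902$ ($T = 22 \cdot 41 = 902$)
$Q{\left(k,6 \left(-2\right) 2 \right)} - T = - \frac{31}{14} - 902 = - \frac{12659}{14}$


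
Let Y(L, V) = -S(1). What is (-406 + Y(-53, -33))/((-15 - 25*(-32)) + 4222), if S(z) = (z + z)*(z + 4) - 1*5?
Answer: -137/1669 ≈ -0.082085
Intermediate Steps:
S(z) = -5 + 2*z*(4 + z) (S(z) = (2*z)*(4 + z) - 5 = 2*z*(4 + z) - 5 = -5 + 2*z*(4 + z))
Y(L, V) = -5 (Y(L, V) = -(-5 + 2*1**2 + 8*1) = -(-5 + 2*1 + 8) = -(-5 + 2 + 8) = -1*5 = -5)
(-406 + Y(-53, -33))/((-15 - 25*(-32)) + 4222) = (-406 - 5)/((-15 - 25*(-32)) + 4222) = -411/((-15 + 800) + 4222) = -411/(785 + 4222) = -411/5007 = -411*1/5007 = -137/1669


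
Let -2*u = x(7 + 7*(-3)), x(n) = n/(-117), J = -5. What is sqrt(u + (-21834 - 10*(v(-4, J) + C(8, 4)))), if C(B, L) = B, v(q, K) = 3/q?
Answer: 49*I*sqrt(55510)/78 ≈ 148.01*I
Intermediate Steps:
x(n) = -n/117 (x(n) = n*(-1/117) = -n/117)
u = -7/117 (u = -(-1)*(7 + 7*(-3))/234 = -(-1)*(7 - 21)/234 = -(-1)*(-14)/234 = -1/2*14/117 = -7/117 ≈ -0.059829)
sqrt(u + (-21834 - 10*(v(-4, J) + C(8, 4)))) = sqrt(-7/117 + (-21834 - 10*(3/(-4) + 8))) = sqrt(-7/117 + (-21834 - 10*(3*(-1/4) + 8))) = sqrt(-7/117 + (-21834 - 10*(-3/4 + 8))) = sqrt(-7/117 + (-21834 - 10*29/4)) = sqrt(-7/117 + (-21834 - 145/2)) = sqrt(-7/117 - 43813/2) = sqrt(-5126135/234) = 49*I*sqrt(55510)/78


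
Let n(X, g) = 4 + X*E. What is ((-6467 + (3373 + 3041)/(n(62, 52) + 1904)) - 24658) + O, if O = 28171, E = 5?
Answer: -3272779/1109 ≈ -2951.1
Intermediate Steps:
n(X, g) = 4 + 5*X (n(X, g) = 4 + X*5 = 4 + 5*X)
((-6467 + (3373 + 3041)/(n(62, 52) + 1904)) - 24658) + O = ((-6467 + (3373 + 3041)/((4 + 5*62) + 1904)) - 24658) + 28171 = ((-6467 + 6414/((4 + 310) + 1904)) - 24658) + 28171 = ((-6467 + 6414/(314 + 1904)) - 24658) + 28171 = ((-6467 + 6414/2218) - 24658) + 28171 = ((-6467 + 6414*(1/2218)) - 24658) + 28171 = ((-6467 + 3207/1109) - 24658) + 28171 = (-7168696/1109 - 24658) + 28171 = -34514418/1109 + 28171 = -3272779/1109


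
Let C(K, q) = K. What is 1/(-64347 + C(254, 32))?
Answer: -1/64093 ≈ -1.5602e-5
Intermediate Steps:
1/(-64347 + C(254, 32)) = 1/(-64347 + 254) = 1/(-64093) = -1/64093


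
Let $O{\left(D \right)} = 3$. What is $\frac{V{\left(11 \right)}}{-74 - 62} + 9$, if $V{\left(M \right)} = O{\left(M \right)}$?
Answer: $\frac{1221}{136} \approx 8.9779$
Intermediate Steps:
$V{\left(M \right)} = 3$
$\frac{V{\left(11 \right)}}{-74 - 62} + 9 = \frac{3}{-74 - 62} + 9 = \frac{3}{-136} + 9 = 3 \left(- \frac{1}{136}\right) + 9 = - \frac{3}{136} + 9 = \frac{1221}{136}$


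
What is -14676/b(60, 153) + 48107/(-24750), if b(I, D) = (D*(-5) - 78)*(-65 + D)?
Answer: -6071096/3477375 ≈ -1.7459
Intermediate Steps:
b(I, D) = (-78 - 5*D)*(-65 + D) (b(I, D) = (-5*D - 78)*(-65 + D) = (-78 - 5*D)*(-65 + D))
-14676/b(60, 153) + 48107/(-24750) = -14676/(5070 - 5*153² + 247*153) + 48107/(-24750) = -14676/(5070 - 5*23409 + 37791) + 48107*(-1/24750) = -14676/(5070 - 117045 + 37791) - 48107/24750 = -14676/(-74184) - 48107/24750 = -14676*(-1/74184) - 48107/24750 = 1223/6182 - 48107/24750 = -6071096/3477375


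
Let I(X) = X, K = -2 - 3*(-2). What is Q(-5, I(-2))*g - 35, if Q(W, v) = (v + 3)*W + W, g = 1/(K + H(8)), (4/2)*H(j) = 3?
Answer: -405/11 ≈ -36.818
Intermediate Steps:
K = 4 (K = -2 + 6 = 4)
H(j) = 3/2 (H(j) = (½)*3 = 3/2)
g = 2/11 (g = 1/(4 + 3/2) = 1/(11/2) = 2/11 ≈ 0.18182)
Q(W, v) = W + W*(3 + v) (Q(W, v) = (3 + v)*W + W = W*(3 + v) + W = W + W*(3 + v))
Q(-5, I(-2))*g - 35 = -5*(4 - 2)*(2/11) - 35 = -5*2*(2/11) - 35 = -10*2/11 - 35 = -20/11 - 35 = -405/11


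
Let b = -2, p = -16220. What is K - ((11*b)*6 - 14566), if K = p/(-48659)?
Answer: 715206202/48659 ≈ 14698.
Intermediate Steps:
K = 16220/48659 (K = -16220/(-48659) = -16220*(-1/48659) = 16220/48659 ≈ 0.33334)
K - ((11*b)*6 - 14566) = 16220/48659 - ((11*(-2))*6 - 14566) = 16220/48659 - (-22*6 - 14566) = 16220/48659 - (-132 - 14566) = 16220/48659 - 1*(-14698) = 16220/48659 + 14698 = 715206202/48659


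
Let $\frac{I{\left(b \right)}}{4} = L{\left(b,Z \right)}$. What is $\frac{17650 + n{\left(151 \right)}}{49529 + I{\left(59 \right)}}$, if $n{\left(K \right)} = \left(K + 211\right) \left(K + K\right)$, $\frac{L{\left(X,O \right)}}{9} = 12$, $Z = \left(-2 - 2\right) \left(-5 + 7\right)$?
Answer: $\frac{126974}{49961} \approx 2.5415$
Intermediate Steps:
$Z = -8$ ($Z = \left(-4\right) 2 = -8$)
$L{\left(X,O \right)} = 108$ ($L{\left(X,O \right)} = 9 \cdot 12 = 108$)
$I{\left(b \right)} = 432$ ($I{\left(b \right)} = 4 \cdot 108 = 432$)
$n{\left(K \right)} = 2 K \left(211 + K\right)$ ($n{\left(K \right)} = \left(211 + K\right) 2 K = 2 K \left(211 + K\right)$)
$\frac{17650 + n{\left(151 \right)}}{49529 + I{\left(59 \right)}} = \frac{17650 + 2 \cdot 151 \left(211 + 151\right)}{49529 + 432} = \frac{17650 + 2 \cdot 151 \cdot 362}{49961} = \left(17650 + 109324\right) \frac{1}{49961} = 126974 \cdot \frac{1}{49961} = \frac{126974}{49961}$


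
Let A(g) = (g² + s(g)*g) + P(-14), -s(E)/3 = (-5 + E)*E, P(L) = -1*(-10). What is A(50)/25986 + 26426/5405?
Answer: -561957457/70227165 ≈ -8.0020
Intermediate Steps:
P(L) = 10
s(E) = -3*E*(-5 + E) (s(E) = -3*(-5 + E)*E = -3*E*(-5 + E))
A(g) = 10 + g² + 3*g²*(5 - g) (A(g) = (g² + (3*g*(5 - g))*g) + 10 = (g² + 3*g²*(5 - g)) + 10 = 10 + g² + 3*g²*(5 - g))
A(50)/25986 + 26426/5405 = (10 - 3*50³ + 16*50²)/25986 + 26426/5405 = (10 - 3*125000 + 16*2500)*(1/25986) + 26426*(1/5405) = (10 - 375000 + 40000)*(1/25986) + 26426/5405 = -334990*1/25986 + 26426/5405 = -167495/12993 + 26426/5405 = -561957457/70227165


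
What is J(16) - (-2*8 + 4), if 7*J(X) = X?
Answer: 100/7 ≈ 14.286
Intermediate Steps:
J(X) = X/7
J(16) - (-2*8 + 4) = (⅐)*16 - (-2*8 + 4) = 16/7 - (-16 + 4) = 16/7 - 1*(-12) = 16/7 + 12 = 100/7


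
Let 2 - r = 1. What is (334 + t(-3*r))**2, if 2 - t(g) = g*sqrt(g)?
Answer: 112869 + 2016*I*sqrt(3) ≈ 1.1287e+5 + 3491.8*I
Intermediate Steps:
r = 1 (r = 2 - 1*1 = 2 - 1 = 1)
t(g) = 2 - g**(3/2) (t(g) = 2 - g*sqrt(g) = 2 - g**(3/2))
(334 + t(-3*r))**2 = (334 + (2 - (-3*1)**(3/2)))**2 = (334 + (2 - (-3)**(3/2)))**2 = (334 + (2 - (-3)*I*sqrt(3)))**2 = (334 + (2 + 3*I*sqrt(3)))**2 = (336 + 3*I*sqrt(3))**2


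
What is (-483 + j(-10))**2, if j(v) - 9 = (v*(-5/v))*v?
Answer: 179776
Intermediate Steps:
j(v) = 9 - 5*v (j(v) = 9 + (v*(-5/v))*v = 9 - 5*v)
(-483 + j(-10))**2 = (-483 + (9 - 5*(-10)))**2 = (-483 + (9 + 50))**2 = (-483 + 59)**2 = (-424)**2 = 179776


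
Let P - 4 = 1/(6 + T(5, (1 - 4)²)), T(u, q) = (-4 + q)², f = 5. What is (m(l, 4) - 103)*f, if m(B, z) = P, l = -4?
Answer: -15340/31 ≈ -494.84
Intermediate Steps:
P = 125/31 (P = 4 + 1/(6 + (-4 + (1 - 4)²)²) = 4 + 1/(6 + (-4 + (-3)²)²) = 4 + 1/(6 + (-4 + 9)²) = 4 + 1/(6 + 5²) = 4 + 1/(6 + 25) = 4 + 1/31 = 125/31 ≈ 4.0323)
m(B, z) = 125/31
(m(l, 4) - 103)*f = (125/31 - 103)*5 = -3068/31*5 = -15340/31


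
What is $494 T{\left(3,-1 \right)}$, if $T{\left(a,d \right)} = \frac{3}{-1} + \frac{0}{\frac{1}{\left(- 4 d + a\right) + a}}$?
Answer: $-1482$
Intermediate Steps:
$T{\left(a,d \right)} = -3$ ($T{\left(a,d \right)} = 3 \left(-1\right) + \frac{0}{\frac{1}{\left(a - 4 d\right) + a}} = -3 + \frac{0}{\frac{1}{- 4 d + 2 a}} = -3 + 0 \left(- 4 d + 2 a\right) = -3 + 0 = -3$)
$494 T{\left(3,-1 \right)} = 494 \left(-3\right) = -1482$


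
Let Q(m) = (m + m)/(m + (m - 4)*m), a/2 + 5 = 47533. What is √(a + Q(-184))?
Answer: √3324012890/187 ≈ 308.31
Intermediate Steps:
a = 95056 (a = -10 + 2*47533 = -10 + 95066 = 95056)
Q(m) = 2*m/(m + m*(-4 + m)) (Q(m) = (2*m)/(m + (-4 + m)*m) = (2*m)/(m + m*(-4 + m)) = 2*m/(m + m*(-4 + m)))
√(a + Q(-184)) = √(95056 + 2/(-3 - 184)) = √(95056 + 2/(-187)) = √(95056 + 2*(-1/187)) = √(95056 - 2/187) = √(17775470/187) = √3324012890/187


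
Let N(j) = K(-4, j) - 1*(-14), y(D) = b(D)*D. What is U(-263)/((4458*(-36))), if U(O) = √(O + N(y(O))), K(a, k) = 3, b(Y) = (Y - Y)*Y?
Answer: -I*√246/160488 ≈ -9.7729e-5*I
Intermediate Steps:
b(Y) = 0 (b(Y) = 0*Y = 0)
y(D) = 0 (y(D) = 0*D = 0)
N(j) = 17 (N(j) = 3 - 1*(-14) = 3 + 14 = 17)
U(O) = √(17 + O) (U(O) = √(O + 17) = √(17 + O))
U(-263)/((4458*(-36))) = √(17 - 263)/((4458*(-36))) = √(-246)/(-160488) = (I*√246)*(-1/160488) = -I*√246/160488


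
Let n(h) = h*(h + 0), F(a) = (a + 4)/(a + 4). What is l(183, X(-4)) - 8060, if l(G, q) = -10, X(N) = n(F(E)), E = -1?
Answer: -8070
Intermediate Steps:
F(a) = 1 (F(a) = (4 + a)/(4 + a) = 1)
n(h) = h² (n(h) = h*h = h²)
X(N) = 1 (X(N) = 1² = 1)
l(183, X(-4)) - 8060 = -10 - 8060 = -8070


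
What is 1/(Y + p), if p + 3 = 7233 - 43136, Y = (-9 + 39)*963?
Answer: -1/7016 ≈ -0.00014253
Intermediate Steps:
Y = 28890 (Y = 30*963 = 28890)
p = -35906 (p = -3 + (7233 - 43136) = -3 - 35903 = -35906)
1/(Y + p) = 1/(28890 - 35906) = 1/(-7016) = -1/7016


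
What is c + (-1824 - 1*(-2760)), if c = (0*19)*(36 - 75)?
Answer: 936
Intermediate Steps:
c = 0 (c = 0*(-39) = 0)
c + (-1824 - 1*(-2760)) = 0 + (-1824 - 1*(-2760)) = 0 + (-1824 + 2760) = 0 + 936 = 936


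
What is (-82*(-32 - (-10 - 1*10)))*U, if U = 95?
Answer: 93480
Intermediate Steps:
(-82*(-32 - (-10 - 1*10)))*U = -82*(-32 - (-10 - 1*10))*95 = -82*(-32 - (-10 - 10))*95 = -82*(-32 - 1*(-20))*95 = -82*(-32 + 20)*95 = -82*(-12)*95 = 984*95 = 93480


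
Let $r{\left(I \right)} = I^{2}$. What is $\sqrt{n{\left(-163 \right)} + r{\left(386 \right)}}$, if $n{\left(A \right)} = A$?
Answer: $3 \sqrt{16537} \approx 385.79$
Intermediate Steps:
$\sqrt{n{\left(-163 \right)} + r{\left(386 \right)}} = \sqrt{-163 + 386^{2}} = \sqrt{-163 + 148996} = \sqrt{148833} = 3 \sqrt{16537}$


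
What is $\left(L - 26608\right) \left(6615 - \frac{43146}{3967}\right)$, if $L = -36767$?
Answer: $- \frac{1660333676625}{3967} \approx -4.1854 \cdot 10^{8}$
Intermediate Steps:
$\left(L - 26608\right) \left(6615 - \frac{43146}{3967}\right) = \left(-36767 - 26608\right) \left(6615 - \frac{43146}{3967}\right) = - 63375 \left(6615 - \frac{43146}{3967}\right) = \left(-63375\right) \frac{26198559}{3967} = - \frac{1660333676625}{3967}$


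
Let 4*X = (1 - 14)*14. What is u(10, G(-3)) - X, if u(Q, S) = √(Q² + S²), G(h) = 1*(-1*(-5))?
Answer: 91/2 + 5*√5 ≈ 56.680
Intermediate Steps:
X = -91/2 (X = ((1 - 14)*14)/4 = (-13*14)/4 = (¼)*(-182) = -91/2 ≈ -45.500)
G(h) = 5 (G(h) = 1*5 = 5)
u(10, G(-3)) - X = √(10² + 5²) - 1*(-91/2) = √(100 + 25) + 91/2 = √125 + 91/2 = 5*√5 + 91/2 = 91/2 + 5*√5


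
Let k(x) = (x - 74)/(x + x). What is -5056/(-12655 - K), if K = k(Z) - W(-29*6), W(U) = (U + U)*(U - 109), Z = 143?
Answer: -1446016/24547025 ≈ -0.058908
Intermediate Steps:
W(U) = 2*U*(-109 + U) (W(U) = (2*U)*(-109 + U) = 2*U*(-109 + U))
k(x) = (-74 + x)/(2*x) (k(x) = (-74 + x)/((2*x)) = (-74 + x)*(1/(2*x)) = (-74 + x)/(2*x))
K = -28166355/286 (K = (½)*(-74 + 143)/143 - 2*(-29*6)*(-109 - 29*6) = (½)*(1/143)*69 - 2*(-174)*(-109 - 174) = 69/286 - 2*(-174)*(-283) = 69/286 - 1*98484 = 69/286 - 98484 = -28166355/286 ≈ -98484.)
-5056/(-12655 - K) = -5056/(-12655 - 1*(-28166355/286)) = -5056/(-12655 + 28166355/286) = -5056/24547025/286 = -5056*286/24547025 = -1446016/24547025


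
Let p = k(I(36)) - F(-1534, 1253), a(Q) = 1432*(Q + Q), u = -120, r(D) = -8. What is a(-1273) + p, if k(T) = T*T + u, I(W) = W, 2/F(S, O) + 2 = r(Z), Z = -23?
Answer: -18223479/5 ≈ -3.6447e+6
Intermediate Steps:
F(S, O) = -1/5 (F(S, O) = 2/(-2 - 8) = 2/(-10) = 2*(-1/10) = -1/5)
k(T) = -120 + T**2 (k(T) = T*T - 120 = T**2 - 120 = -120 + T**2)
a(Q) = 2864*Q (a(Q) = 1432*(2*Q) = 2864*Q)
p = 5881/5 (p = (-120 + 36**2) - 1*(-1/5) = (-120 + 1296) + 1/5 = 1176 + 1/5 = 5881/5 ≈ 1176.2)
a(-1273) + p = 2864*(-1273) + 5881/5 = -3645872 + 5881/5 = -18223479/5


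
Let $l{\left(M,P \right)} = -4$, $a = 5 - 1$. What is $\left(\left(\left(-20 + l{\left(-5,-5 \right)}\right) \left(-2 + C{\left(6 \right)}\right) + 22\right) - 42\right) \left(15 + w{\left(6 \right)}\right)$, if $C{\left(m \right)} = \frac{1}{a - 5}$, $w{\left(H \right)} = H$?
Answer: $1092$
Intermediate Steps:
$a = 4$ ($a = 5 - 1 = 4$)
$C{\left(m \right)} = -1$ ($C{\left(m \right)} = \frac{1}{4 - 5} = \frac{1}{-1} = -1$)
$\left(\left(\left(-20 + l{\left(-5,-5 \right)}\right) \left(-2 + C{\left(6 \right)}\right) + 22\right) - 42\right) \left(15 + w{\left(6 \right)}\right) = \left(\left(\left(-20 - 4\right) \left(-2 - 1\right) + 22\right) - 42\right) \left(15 + 6\right) = \left(\left(\left(-24\right) \left(-3\right) + 22\right) - 42\right) 21 = \left(\left(72 + 22\right) - 42\right) 21 = \left(94 - 42\right) 21 = 52 \cdot 21 = 1092$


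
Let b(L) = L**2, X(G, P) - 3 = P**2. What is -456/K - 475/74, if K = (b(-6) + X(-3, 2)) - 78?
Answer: 17119/2590 ≈ 6.6096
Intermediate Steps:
X(G, P) = 3 + P**2
K = -35 (K = ((-6)**2 + (3 + 2**2)) - 78 = (36 + (3 + 4)) - 78 = (36 + 7) - 78 = 43 - 78 = -35)
-456/K - 475/74 = -456/(-35) - 475/74 = -456*(-1/35) - 475*1/74 = 456/35 - 475/74 = 17119/2590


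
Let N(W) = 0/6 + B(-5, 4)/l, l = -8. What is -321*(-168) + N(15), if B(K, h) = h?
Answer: 107855/2 ≈ 53928.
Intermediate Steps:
N(W) = -½ (N(W) = 0/6 + 4/(-8) = 0*(⅙) + 4*(-⅛) = 0 - ½ = -½)
-321*(-168) + N(15) = -321*(-168) - ½ = 53928 - ½ = 107855/2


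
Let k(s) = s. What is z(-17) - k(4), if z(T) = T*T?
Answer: 285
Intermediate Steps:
z(T) = T²
z(-17) - k(4) = (-17)² - 1*4 = 289 - 4 = 285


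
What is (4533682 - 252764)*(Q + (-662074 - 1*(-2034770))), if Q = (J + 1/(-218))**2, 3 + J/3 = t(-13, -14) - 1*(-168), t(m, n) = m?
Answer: 160786477645586027/23762 ≈ 6.7665e+12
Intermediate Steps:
J = 456 (J = -9 + 3*(-13 - 1*(-168)) = -9 + 3*(-13 + 168) = -9 + 3*155 = -9 + 465 = 456)
Q = 9881751649/47524 (Q = (456 + 1/(-218))**2 = (456 - 1/218)**2 = (99407/218)**2 = 9881751649/47524 ≈ 2.0793e+5)
(4533682 - 252764)*(Q + (-662074 - 1*(-2034770))) = (4533682 - 252764)*(9881751649/47524 + (-662074 - 1*(-2034770))) = 4280918*(9881751649/47524 + (-662074 + 2034770)) = 4280918*(9881751649/47524 + 1372696) = 4280918*(75117756353/47524) = 160786477645586027/23762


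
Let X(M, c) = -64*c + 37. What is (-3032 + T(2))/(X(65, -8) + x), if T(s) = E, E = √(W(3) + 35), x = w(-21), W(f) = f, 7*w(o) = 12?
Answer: -21224/3855 + 7*√38/3855 ≈ -5.4944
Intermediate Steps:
w(o) = 12/7 (w(o) = (⅐)*12 = 12/7)
x = 12/7 ≈ 1.7143
E = √38 (E = √(3 + 35) = √38 ≈ 6.1644)
X(M, c) = 37 - 64*c
T(s) = √38
(-3032 + T(2))/(X(65, -8) + x) = (-3032 + √38)/((37 - 64*(-8)) + 12/7) = (-3032 + √38)/((37 + 512) + 12/7) = (-3032 + √38)/(549 + 12/7) = (-3032 + √38)/(3855/7) = (-3032 + √38)*(7/3855) = -21224/3855 + 7*√38/3855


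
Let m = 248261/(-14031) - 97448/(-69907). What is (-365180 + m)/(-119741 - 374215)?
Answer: 358208311314899/484504209732852 ≈ 0.73933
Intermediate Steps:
m = -15987888839/980865117 (m = 248261*(-1/14031) - 97448*(-1/69907) = -248261/14031 + 97448/69907 = -15987888839/980865117 ≈ -16.300)
(-365180 + m)/(-119741 - 374215) = (-365180 - 15987888839/980865117)/(-119741 - 374215) = -358208311314899/980865117/(-493956) = -358208311314899/980865117*(-1/493956) = 358208311314899/484504209732852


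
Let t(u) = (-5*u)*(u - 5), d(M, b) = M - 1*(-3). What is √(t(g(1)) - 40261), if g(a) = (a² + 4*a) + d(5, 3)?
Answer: I*√40781 ≈ 201.94*I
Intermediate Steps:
d(M, b) = 3 + M (d(M, b) = M + 3 = 3 + M)
g(a) = 8 + a² + 4*a (g(a) = (a² + 4*a) + (3 + 5) = (a² + 4*a) + 8 = 8 + a² + 4*a)
t(u) = -5*u*(-5 + u) (t(u) = (-5*u)*(-5 + u) = -5*u*(-5 + u))
√(t(g(1)) - 40261) = √(5*(8 + 1² + 4*1)*(5 - (8 + 1² + 4*1)) - 40261) = √(5*(8 + 1 + 4)*(5 - (8 + 1 + 4)) - 40261) = √(5*13*(5 - 1*13) - 40261) = √(5*13*(5 - 13) - 40261) = √(5*13*(-8) - 40261) = √(-520 - 40261) = √(-40781) = I*√40781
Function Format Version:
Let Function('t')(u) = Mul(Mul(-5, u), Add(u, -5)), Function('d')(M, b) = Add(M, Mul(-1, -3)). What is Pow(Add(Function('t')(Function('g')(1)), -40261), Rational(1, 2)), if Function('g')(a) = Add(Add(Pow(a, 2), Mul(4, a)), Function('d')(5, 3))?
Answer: Mul(I, Pow(40781, Rational(1, 2))) ≈ Mul(201.94, I)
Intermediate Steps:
Function('d')(M, b) = Add(3, M) (Function('d')(M, b) = Add(M, 3) = Add(3, M))
Function('g')(a) = Add(8, Pow(a, 2), Mul(4, a)) (Function('g')(a) = Add(Add(Pow(a, 2), Mul(4, a)), Add(3, 5)) = Add(Add(Pow(a, 2), Mul(4, a)), 8) = Add(8, Pow(a, 2), Mul(4, a)))
Function('t')(u) = Mul(-5, u, Add(-5, u)) (Function('t')(u) = Mul(Mul(-5, u), Add(-5, u)) = Mul(-5, u, Add(-5, u)))
Pow(Add(Function('t')(Function('g')(1)), -40261), Rational(1, 2)) = Pow(Add(Mul(5, Add(8, Pow(1, 2), Mul(4, 1)), Add(5, Mul(-1, Add(8, Pow(1, 2), Mul(4, 1))))), -40261), Rational(1, 2)) = Pow(Add(Mul(5, Add(8, 1, 4), Add(5, Mul(-1, Add(8, 1, 4)))), -40261), Rational(1, 2)) = Pow(Add(Mul(5, 13, Add(5, Mul(-1, 13))), -40261), Rational(1, 2)) = Pow(Add(Mul(5, 13, Add(5, -13)), -40261), Rational(1, 2)) = Pow(Add(Mul(5, 13, -8), -40261), Rational(1, 2)) = Pow(Add(-520, -40261), Rational(1, 2)) = Pow(-40781, Rational(1, 2)) = Mul(I, Pow(40781, Rational(1, 2)))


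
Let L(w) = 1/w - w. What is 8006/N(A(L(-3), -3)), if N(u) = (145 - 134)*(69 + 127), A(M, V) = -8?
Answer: 4003/1078 ≈ 3.7134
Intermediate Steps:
N(u) = 2156 (N(u) = 11*196 = 2156)
8006/N(A(L(-3), -3)) = 8006/2156 = 8006*(1/2156) = 4003/1078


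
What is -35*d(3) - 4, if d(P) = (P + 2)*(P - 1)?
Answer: -354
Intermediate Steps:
d(P) = (-1 + P)*(2 + P) (d(P) = (2 + P)*(-1 + P) = (-1 + P)*(2 + P))
-35*d(3) - 4 = -35*(-2 + 3 + 3**2) - 4 = -35*(-2 + 3 + 9) - 4 = -35*10 - 4 = -350 - 4 = -354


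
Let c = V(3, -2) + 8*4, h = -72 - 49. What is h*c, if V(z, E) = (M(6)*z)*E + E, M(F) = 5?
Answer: 0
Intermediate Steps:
V(z, E) = E + 5*E*z (V(z, E) = (5*z)*E + E = 5*E*z + E = E + 5*E*z)
h = -121
c = 0 (c = -2*(1 + 5*3) + 8*4 = -2*(1 + 15) + 32 = -2*16 + 32 = -32 + 32 = 0)
h*c = -121*0 = 0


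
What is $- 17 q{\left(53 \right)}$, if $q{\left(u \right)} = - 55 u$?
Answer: $49555$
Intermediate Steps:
$- 17 q{\left(53 \right)} = - 17 \left(\left(-55\right) 53\right) = \left(-17\right) \left(-2915\right) = 49555$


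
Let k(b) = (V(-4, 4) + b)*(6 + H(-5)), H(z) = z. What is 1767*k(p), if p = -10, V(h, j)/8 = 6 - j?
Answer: 10602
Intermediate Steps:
V(h, j) = 48 - 8*j (V(h, j) = 8*(6 - j) = 48 - 8*j)
k(b) = 16 + b (k(b) = ((48 - 8*4) + b)*(6 - 5) = ((48 - 32) + b)*1 = (16 + b)*1 = 16 + b)
1767*k(p) = 1767*(16 - 10) = 1767*6 = 10602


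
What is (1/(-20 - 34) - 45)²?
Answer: 5909761/2916 ≈ 2026.7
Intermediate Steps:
(1/(-20 - 34) - 45)² = (1/(-54) - 45)² = (-1/54 - 45)² = (-2431/54)² = 5909761/2916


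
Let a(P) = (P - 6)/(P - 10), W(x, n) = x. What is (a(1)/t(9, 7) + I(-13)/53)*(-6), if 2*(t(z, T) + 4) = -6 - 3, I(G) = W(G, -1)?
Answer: 5038/2703 ≈ 1.8639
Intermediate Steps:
I(G) = G
t(z, T) = -17/2 (t(z, T) = -4 + (-6 - 3)/2 = -4 + (½)*(-9) = -4 - 9/2 = -17/2)
a(P) = (-6 + P)/(-10 + P)
(a(1)/t(9, 7) + I(-13)/53)*(-6) = (((-6 + 1)/(-10 + 1))/(-17/2) - 13/53)*(-6) = ((-5/(-9))*(-2/17) - 13*1/53)*(-6) = (-⅑*(-5)*(-2/17) - 13/53)*(-6) = ((5/9)*(-2/17) - 13/53)*(-6) = (-10/153 - 13/53)*(-6) = -2519/8109*(-6) = 5038/2703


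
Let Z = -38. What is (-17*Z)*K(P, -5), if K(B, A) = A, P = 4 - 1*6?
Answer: -3230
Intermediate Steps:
P = -2 (P = 4 - 6 = -2)
(-17*Z)*K(P, -5) = -17*(-38)*(-5) = 646*(-5) = -3230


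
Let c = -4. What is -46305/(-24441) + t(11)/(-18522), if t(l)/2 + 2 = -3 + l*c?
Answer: 2925362/1539783 ≈ 1.8999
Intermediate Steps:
t(l) = -10 - 8*l (t(l) = -4 + 2*(-3 + l*(-4)) = -4 + 2*(-3 - 4*l) = -4 + (-6 - 8*l) = -10 - 8*l)
-46305/(-24441) + t(11)/(-18522) = -46305/(-24441) + (-10 - 8*11)/(-18522) = -46305*(-1/24441) + (-10 - 88)*(-1/18522) = 15435/8147 - 98*(-1/18522) = 15435/8147 + 1/189 = 2925362/1539783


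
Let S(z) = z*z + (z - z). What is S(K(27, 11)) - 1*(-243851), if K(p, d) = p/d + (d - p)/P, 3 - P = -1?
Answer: 29506260/121 ≈ 2.4385e+5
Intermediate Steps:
P = 4 (P = 3 - 1*(-1) = 3 + 1 = 4)
K(p, d) = -p/4 + d/4 + p/d (K(p, d) = p/d + (d - p)/4 = p/d + (d - p)*(1/4) = p/d + (-p/4 + d/4) = -p/4 + d/4 + p/d)
S(z) = z**2 (S(z) = z**2 + 0 = z**2)
S(K(27, 11)) - 1*(-243851) = ((27 + (1/4)*11*(11 - 1*27))/11)**2 - 1*(-243851) = ((27 + (1/4)*11*(11 - 27))/11)**2 + 243851 = ((27 + (1/4)*11*(-16))/11)**2 + 243851 = ((27 - 44)/11)**2 + 243851 = ((1/11)*(-17))**2 + 243851 = (-17/11)**2 + 243851 = 289/121 + 243851 = 29506260/121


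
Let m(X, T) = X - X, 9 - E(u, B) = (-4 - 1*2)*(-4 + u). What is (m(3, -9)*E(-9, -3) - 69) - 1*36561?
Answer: -36630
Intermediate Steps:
E(u, B) = -15 + 6*u (E(u, B) = 9 - (-4 - 1*2)*(-4 + u) = 9 - (-4 - 2)*(-4 + u) = 9 - (-6)*(-4 + u) = 9 - (24 - 6*u) = 9 + (-24 + 6*u) = -15 + 6*u)
m(X, T) = 0
(m(3, -9)*E(-9, -3) - 69) - 1*36561 = (0*(-15 + 6*(-9)) - 69) - 1*36561 = (0*(-15 - 54) - 69) - 36561 = (0*(-69) - 69) - 36561 = (0 - 69) - 36561 = -69 - 36561 = -36630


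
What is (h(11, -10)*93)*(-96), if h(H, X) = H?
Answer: -98208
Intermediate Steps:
(h(11, -10)*93)*(-96) = (11*93)*(-96) = 1023*(-96) = -98208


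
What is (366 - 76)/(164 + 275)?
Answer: 290/439 ≈ 0.66059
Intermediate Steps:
(366 - 76)/(164 + 275) = 290/439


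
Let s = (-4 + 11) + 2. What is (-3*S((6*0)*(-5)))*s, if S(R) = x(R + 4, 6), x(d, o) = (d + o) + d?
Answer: -378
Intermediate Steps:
s = 9 (s = 7 + 2 = 9)
x(d, o) = o + 2*d
S(R) = 14 + 2*R (S(R) = 6 + 2*(R + 4) = 6 + 2*(4 + R) = 6 + (8 + 2*R) = 14 + 2*R)
(-3*S((6*0)*(-5)))*s = -3*(14 + 2*((6*0)*(-5)))*9 = -3*(14 + 2*(0*(-5)))*9 = -3*(14 + 2*0)*9 = -3*(14 + 0)*9 = -3*14*9 = -42*9 = -378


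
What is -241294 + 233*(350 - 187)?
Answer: -203315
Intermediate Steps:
-241294 + 233*(350 - 187) = -241294 + 233*163 = -241294 + 37979 = -203315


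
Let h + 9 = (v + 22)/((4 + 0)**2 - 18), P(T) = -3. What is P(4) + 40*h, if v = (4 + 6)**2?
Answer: -2803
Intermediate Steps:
v = 100 (v = 10**2 = 100)
h = -70 (h = -9 + (100 + 22)/((4 + 0)**2 - 18) = -9 + 122/(4**2 - 18) = -9 + 122/(16 - 18) = -9 + 122/(-2) = -9 + 122*(-1/2) = -9 - 61 = -70)
P(4) + 40*h = -3 + 40*(-70) = -3 - 2800 = -2803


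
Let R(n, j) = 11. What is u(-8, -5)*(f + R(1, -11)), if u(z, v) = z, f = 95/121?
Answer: -11408/121 ≈ -94.281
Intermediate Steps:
f = 95/121 (f = 95*(1/121) = 95/121 ≈ 0.78512)
u(-8, -5)*(f + R(1, -11)) = -8*(95/121 + 11) = -8*1426/121 = -11408/121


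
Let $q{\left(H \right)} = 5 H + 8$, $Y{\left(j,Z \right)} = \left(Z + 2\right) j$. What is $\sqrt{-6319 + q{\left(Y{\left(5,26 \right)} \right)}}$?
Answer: $i \sqrt{5611} \approx 74.907 i$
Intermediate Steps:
$Y{\left(j,Z \right)} = j \left(2 + Z\right)$ ($Y{\left(j,Z \right)} = \left(2 + Z\right) j = j \left(2 + Z\right)$)
$q{\left(H \right)} = 8 + 5 H$
$\sqrt{-6319 + q{\left(Y{\left(5,26 \right)} \right)}} = \sqrt{-6319 + \left(8 + 5 \cdot 5 \left(2 + 26\right)\right)} = \sqrt{-6319 + \left(8 + 5 \cdot 5 \cdot 28\right)} = \sqrt{-6319 + \left(8 + 5 \cdot 140\right)} = \sqrt{-6319 + \left(8 + 700\right)} = \sqrt{-6319 + 708} = \sqrt{-5611} = i \sqrt{5611}$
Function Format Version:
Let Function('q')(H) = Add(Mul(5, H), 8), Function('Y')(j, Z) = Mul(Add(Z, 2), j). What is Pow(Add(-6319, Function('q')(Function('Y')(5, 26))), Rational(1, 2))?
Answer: Mul(I, Pow(5611, Rational(1, 2))) ≈ Mul(74.907, I)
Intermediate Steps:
Function('Y')(j, Z) = Mul(j, Add(2, Z)) (Function('Y')(j, Z) = Mul(Add(2, Z), j) = Mul(j, Add(2, Z)))
Function('q')(H) = Add(8, Mul(5, H))
Pow(Add(-6319, Function('q')(Function('Y')(5, 26))), Rational(1, 2)) = Pow(Add(-6319, Add(8, Mul(5, Mul(5, Add(2, 26))))), Rational(1, 2)) = Pow(Add(-6319, Add(8, Mul(5, Mul(5, 28)))), Rational(1, 2)) = Pow(Add(-6319, Add(8, Mul(5, 140))), Rational(1, 2)) = Pow(Add(-6319, Add(8, 700)), Rational(1, 2)) = Pow(Add(-6319, 708), Rational(1, 2)) = Pow(-5611, Rational(1, 2)) = Mul(I, Pow(5611, Rational(1, 2)))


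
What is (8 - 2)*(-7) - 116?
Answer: -158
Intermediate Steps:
(8 - 2)*(-7) - 116 = 6*(-7) - 116 = -42 - 116 = -158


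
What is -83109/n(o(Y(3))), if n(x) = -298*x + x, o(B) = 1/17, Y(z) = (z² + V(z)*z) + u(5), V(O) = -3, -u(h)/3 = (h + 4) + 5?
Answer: 470951/99 ≈ 4757.1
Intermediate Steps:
u(h) = -27 - 3*h (u(h) = -3*((h + 4) + 5) = -3*((4 + h) + 5) = -3*(9 + h) = -27 - 3*h)
Y(z) = -42 + z² - 3*z (Y(z) = (z² - 3*z) + (-27 - 3*5) = (z² - 3*z) + (-27 - 15) = (z² - 3*z) - 42 = -42 + z² - 3*z)
o(B) = 1/17
n(x) = -297*x
-83109/n(o(Y(3))) = -83109/((-297*1/17)) = -83109/(-297/17) = -83109*(-17/297) = 470951/99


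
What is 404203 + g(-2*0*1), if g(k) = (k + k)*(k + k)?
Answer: 404203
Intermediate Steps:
g(k) = 4*k² (g(k) = (2*k)*(2*k) = 4*k²)
404203 + g(-2*0*1) = 404203 + 4*(-2*0*1)² = 404203 + 4*(0*1)² = 404203 + 4*0² = 404203 + 4*0 = 404203 + 0 = 404203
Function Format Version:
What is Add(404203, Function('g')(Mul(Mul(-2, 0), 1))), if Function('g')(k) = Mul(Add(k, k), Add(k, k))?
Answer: 404203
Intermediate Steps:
Function('g')(k) = Mul(4, Pow(k, 2)) (Function('g')(k) = Mul(Mul(2, k), Mul(2, k)) = Mul(4, Pow(k, 2)))
Add(404203, Function('g')(Mul(Mul(-2, 0), 1))) = Add(404203, Mul(4, Pow(Mul(Mul(-2, 0), 1), 2))) = Add(404203, Mul(4, Pow(Mul(0, 1), 2))) = Add(404203, Mul(4, Pow(0, 2))) = Add(404203, Mul(4, 0)) = Add(404203, 0) = 404203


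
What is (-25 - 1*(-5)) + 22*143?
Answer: 3126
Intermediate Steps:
(-25 - 1*(-5)) + 22*143 = (-25 + 5) + 3146 = -20 + 3146 = 3126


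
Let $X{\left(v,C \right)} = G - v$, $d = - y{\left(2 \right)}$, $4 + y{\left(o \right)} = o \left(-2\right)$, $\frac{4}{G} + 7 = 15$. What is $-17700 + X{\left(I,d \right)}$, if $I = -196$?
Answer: $- \frac{35007}{2} \approx -17504.0$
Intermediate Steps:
$G = \frac{1}{2}$ ($G = \frac{4}{-7 + 15} = \frac{4}{8} = 4 \cdot \frac{1}{8} = \frac{1}{2} \approx 0.5$)
$y{\left(o \right)} = -4 - 2 o$ ($y{\left(o \right)} = -4 + o \left(-2\right) = -4 - 2 o$)
$d = 8$ ($d = - (-4 - 4) = \left(-1\right) \left(-8\right) = 8$)
$X{\left(v,C \right)} = \frac{1}{2} - v$
$-17700 + X{\left(I,d \right)} = -17700 + \left(\frac{1}{2} - -196\right) = -17700 + \left(\frac{1}{2} + 196\right) = -17700 + \frac{393}{2} = - \frac{35007}{2}$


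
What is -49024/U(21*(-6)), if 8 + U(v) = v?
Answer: 24512/67 ≈ 365.85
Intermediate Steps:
U(v) = -8 + v
-49024/U(21*(-6)) = -49024/(-8 + 21*(-6)) = -49024/(-8 - 126) = -49024/(-134) = -49024*(-1/134) = 24512/67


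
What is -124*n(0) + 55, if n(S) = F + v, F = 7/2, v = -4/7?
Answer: -2157/7 ≈ -308.14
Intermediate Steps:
v = -4/7 (v = -4*⅐ = -4/7 ≈ -0.57143)
F = 7/2 (F = 7*(½) = 7/2 ≈ 3.5000)
n(S) = 41/14 (n(S) = 7/2 - 4/7 = 41/14)
-124*n(0) + 55 = -124*41/14 + 55 = -2542/7 + 55 = -2157/7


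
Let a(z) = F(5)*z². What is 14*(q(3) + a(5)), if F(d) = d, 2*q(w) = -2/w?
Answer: 5236/3 ≈ 1745.3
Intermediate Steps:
q(w) = -1/w (q(w) = (-2/w)/2 = -1/w)
a(z) = 5*z²
14*(q(3) + a(5)) = 14*(-1/3 + 5*5²) = 14*(-1*⅓ + 5*25) = 14*(-⅓ + 125) = 14*(374/3) = 5236/3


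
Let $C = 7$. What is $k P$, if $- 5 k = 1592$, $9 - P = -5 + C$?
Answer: $- \frac{11144}{5} \approx -2228.8$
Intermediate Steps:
$P = 7$ ($P = 9 - \left(-5 + 7\right) = 9 - 2 = 7$)
$k = - \frac{1592}{5}$ ($k = \left(- \frac{1}{5}\right) 1592 = - \frac{1592}{5} \approx -318.4$)
$k P = \left(- \frac{1592}{5}\right) 7 = - \frac{11144}{5}$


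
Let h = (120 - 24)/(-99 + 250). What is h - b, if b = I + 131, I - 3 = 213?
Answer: -52301/151 ≈ -346.36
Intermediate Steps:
I = 216 (I = 3 + 213 = 216)
b = 347 (b = 216 + 131 = 347)
h = 96/151 ≈ 0.63576
h - b = 96/151 - 1*347 = 96/151 - 347 = -52301/151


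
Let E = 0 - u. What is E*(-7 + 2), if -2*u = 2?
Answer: -5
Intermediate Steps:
u = -1 (u = -½*2 = -1)
E = 1 (E = 0 - 1*(-1) = 0 + 1 = 1)
E*(-7 + 2) = 1*(-7 + 2) = 1*(-5) = -5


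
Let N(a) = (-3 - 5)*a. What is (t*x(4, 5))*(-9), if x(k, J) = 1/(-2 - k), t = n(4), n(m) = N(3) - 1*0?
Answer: -36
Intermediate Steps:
N(a) = -8*a
n(m) = -24 (n(m) = -8*3 - 1*0 = -24 + 0 = -24)
t = -24
(t*x(4, 5))*(-9) = -(-24)/(2 + 4)*(-9) = -(-24)/6*(-9) = -24*(-⅙)*(-9) = 4*(-9) = -36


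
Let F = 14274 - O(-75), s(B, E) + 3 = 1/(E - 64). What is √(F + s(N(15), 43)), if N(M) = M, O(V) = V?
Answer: √6326565/21 ≈ 119.77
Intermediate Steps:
s(B, E) = -3 + 1/(-64 + E) (s(B, E) = -3 + 1/(E - 64) = -3 + 1/(-64 + E))
F = 14349 (F = 14274 - 1*(-75) = 14274 + 75 = 14349)
√(F + s(N(15), 43)) = √(14349 + (193 - 3*43)/(-64 + 43)) = √(14349 + (193 - 129)/(-21)) = √(14349 - 1/21*64) = √(14349 - 64/21) = √(301265/21) = √6326565/21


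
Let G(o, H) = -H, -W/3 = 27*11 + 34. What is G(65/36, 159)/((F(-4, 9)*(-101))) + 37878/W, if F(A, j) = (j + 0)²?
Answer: -34413559/902637 ≈ -38.126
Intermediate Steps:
W = -993 (W = -3*(27*11 + 34) = -3*(297 + 34) = -3*331 = -993)
F(A, j) = j²
G(65/36, 159)/((F(-4, 9)*(-101))) + 37878/W = (-1*159)/((9²*(-101))) + 37878/(-993) = -159/(81*(-101)) + 37878*(-1/993) = -159/(-8181) - 12626/331 = -159*(-1/8181) - 12626/331 = 53/2727 - 12626/331 = -34413559/902637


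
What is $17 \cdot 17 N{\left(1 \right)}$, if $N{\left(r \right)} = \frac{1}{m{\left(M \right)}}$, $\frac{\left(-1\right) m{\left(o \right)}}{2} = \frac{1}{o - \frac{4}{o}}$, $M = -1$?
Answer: $- \frac{867}{2} \approx -433.5$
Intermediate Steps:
$m{\left(o \right)} = - \frac{2}{o - \frac{4}{o}}$
$N{\left(r \right)} = - \frac{3}{2}$ ($N{\left(r \right)} = \frac{1}{\left(-2\right) \left(-1\right) \frac{1}{-4 + \left(-1\right)^{2}}} = \frac{1}{\left(-2\right) \left(-1\right) \frac{1}{-4 + 1}} = \frac{1}{\left(-2\right) \left(-1\right) \frac{1}{-3}} = \frac{1}{\left(-2\right) \left(-1\right) \left(- \frac{1}{3}\right)} = \frac{1}{- \frac{2}{3}} = - \frac{3}{2}$)
$17 \cdot 17 N{\left(1 \right)} = 17 \cdot 17 \left(- \frac{3}{2}\right) = 289 \left(- \frac{3}{2}\right) = - \frac{867}{2}$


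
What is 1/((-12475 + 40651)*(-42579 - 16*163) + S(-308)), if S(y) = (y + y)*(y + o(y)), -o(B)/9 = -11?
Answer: -1/1273060168 ≈ -7.8551e-10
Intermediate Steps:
o(B) = 99 (o(B) = -9*(-11) = 99)
S(y) = 2*y*(99 + y) (S(y) = (y + y)*(y + 99) = (2*y)*(99 + y) = 2*y*(99 + y))
1/((-12475 + 40651)*(-42579 - 16*163) + S(-308)) = 1/((-12475 + 40651)*(-42579 - 16*163) + 2*(-308)*(99 - 308)) = 1/(28176*(-42579 - 2608) + 2*(-308)*(-209)) = 1/(28176*(-45187) + 128744) = 1/(-1273188912 + 128744) = 1/(-1273060168) = -1/1273060168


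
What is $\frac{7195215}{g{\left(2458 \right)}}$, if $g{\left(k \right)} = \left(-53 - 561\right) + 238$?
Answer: $- \frac{7195215}{376} \approx -19136.0$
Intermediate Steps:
$g{\left(k \right)} = -376$ ($g{\left(k \right)} = -614 + 238 = -376$)
$\frac{7195215}{g{\left(2458 \right)}} = \frac{7195215}{-376} = 7195215 \left(- \frac{1}{376}\right) = - \frac{7195215}{376}$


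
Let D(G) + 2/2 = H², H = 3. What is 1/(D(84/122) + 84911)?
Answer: 1/84919 ≈ 1.1776e-5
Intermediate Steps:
D(G) = 8 (D(G) = -1 + 3² = -1 + 9 = 8)
1/(D(84/122) + 84911) = 1/(8 + 84911) = 1/84919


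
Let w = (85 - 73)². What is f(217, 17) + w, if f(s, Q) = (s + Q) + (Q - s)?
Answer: 178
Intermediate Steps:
f(s, Q) = 2*Q (f(s, Q) = (Q + s) + (Q - s) = 2*Q)
w = 144 (w = 12² = 144)
f(217, 17) + w = 2*17 + 144 = 34 + 144 = 178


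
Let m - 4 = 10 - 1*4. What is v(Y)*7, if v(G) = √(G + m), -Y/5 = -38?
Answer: 70*√2 ≈ 98.995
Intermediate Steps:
Y = 190 (Y = -5*(-38) = 190)
m = 10 (m = 4 + (10 - 1*4) = 4 + (10 - 4) = 4 + 6 = 10)
v(G) = √(10 + G) (v(G) = √(G + 10) = √(10 + G))
v(Y)*7 = √(10 + 190)*7 = √200*7 = (10*√2)*7 = 70*√2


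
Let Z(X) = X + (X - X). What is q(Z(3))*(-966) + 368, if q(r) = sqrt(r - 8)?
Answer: 368 - 966*I*sqrt(5) ≈ 368.0 - 2160.0*I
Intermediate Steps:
Z(X) = X (Z(X) = X + 0 = X)
q(r) = sqrt(-8 + r)
q(Z(3))*(-966) + 368 = sqrt(-8 + 3)*(-966) + 368 = sqrt(-5)*(-966) + 368 = (I*sqrt(5))*(-966) + 368 = -966*I*sqrt(5) + 368 = 368 - 966*I*sqrt(5)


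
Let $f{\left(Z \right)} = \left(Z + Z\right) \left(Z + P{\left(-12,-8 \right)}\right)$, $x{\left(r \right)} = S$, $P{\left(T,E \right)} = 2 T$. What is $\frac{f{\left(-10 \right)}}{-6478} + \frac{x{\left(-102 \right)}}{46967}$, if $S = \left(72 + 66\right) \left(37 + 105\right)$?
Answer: $\frac{47502664}{152126113} \approx 0.31226$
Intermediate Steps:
$S = 19596$ ($S = 138 \cdot 142 = 19596$)
$x{\left(r \right)} = 19596$
$f{\left(Z \right)} = 2 Z \left(-24 + Z\right)$ ($f{\left(Z \right)} = \left(Z + Z\right) \left(Z + 2 \left(-12\right)\right) = 2 Z \left(Z - 24\right) = 2 Z \left(-24 + Z\right)$)
$\frac{f{\left(-10 \right)}}{-6478} + \frac{x{\left(-102 \right)}}{46967} = \frac{2 \left(-10\right) \left(-24 - 10\right)}{-6478} + \frac{19596}{46967} = 2 \left(-10\right) \left(-34\right) \left(- \frac{1}{6478}\right) + 19596 \cdot \frac{1}{46967} = 680 \left(- \frac{1}{6478}\right) + \frac{19596}{46967} = - \frac{340}{3239} + \frac{19596}{46967} = \frac{47502664}{152126113}$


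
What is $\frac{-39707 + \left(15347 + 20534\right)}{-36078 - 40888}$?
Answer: $\frac{1913}{38483} \approx 0.04971$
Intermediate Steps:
$\frac{-39707 + \left(15347 + 20534\right)}{-36078 - 40888} = \frac{-39707 + 35881}{-76966} = \left(-3826\right) \left(- \frac{1}{76966}\right) = \frac{1913}{38483}$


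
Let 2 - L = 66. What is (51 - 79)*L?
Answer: 1792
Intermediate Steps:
L = -64 (L = 2 - 1*66 = 2 - 66 = -64)
(51 - 79)*L = (51 - 79)*(-64) = -28*(-64) = 1792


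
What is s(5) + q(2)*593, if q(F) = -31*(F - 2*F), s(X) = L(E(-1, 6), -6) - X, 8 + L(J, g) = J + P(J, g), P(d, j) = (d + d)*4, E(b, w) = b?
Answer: 36744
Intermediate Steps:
P(d, j) = 8*d (P(d, j) = (2*d)*4 = 8*d)
L(J, g) = -8 + 9*J (L(J, g) = -8 + (J + 8*J) = -8 + 9*J)
s(X) = -17 - X (s(X) = (-8 + 9*(-1)) - X = (-8 - 9) - X = -17 - X)
q(F) = 31*F (q(F) = -(-31)*F = 31*F)
s(5) + q(2)*593 = (-17 - 1*5) + (31*2)*593 = (-17 - 5) + 62*593 = -22 + 36766 = 36744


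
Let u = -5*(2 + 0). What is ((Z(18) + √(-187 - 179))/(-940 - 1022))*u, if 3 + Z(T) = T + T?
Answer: 55/327 + 5*I*√366/981 ≈ 0.1682 + 0.097508*I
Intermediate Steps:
Z(T) = -3 + 2*T (Z(T) = -3 + (T + T) = -3 + 2*T)
u = -10 (u = -5*2 = -10)
((Z(18) + √(-187 - 179))/(-940 - 1022))*u = (((-3 + 2*18) + √(-187 - 179))/(-940 - 1022))*(-10) = (((-3 + 36) + √(-366))/(-1962))*(-10) = ((33 + I*√366)*(-1/1962))*(-10) = (-11/654 - I*√366/1962)*(-10) = 55/327 + 5*I*√366/981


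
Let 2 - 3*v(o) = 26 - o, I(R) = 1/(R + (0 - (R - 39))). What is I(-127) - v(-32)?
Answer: 243/13 ≈ 18.692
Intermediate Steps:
I(R) = 1/39 (I(R) = 1/(R + (0 - (-39 + R))) = 1/(R + (0 + (39 - R))) = 1/(R + (39 - R)) = 1/39)
v(o) = -8 + o/3 (v(o) = ⅔ - (26 - o)/3 = ⅔ + (-26/3 + o/3) = -8 + o/3)
I(-127) - v(-32) = 1/39 - (-8 + (⅓)*(-32)) = 1/39 - (-8 - 32/3) = 1/39 - 1*(-56/3) = 1/39 + 56/3 = 243/13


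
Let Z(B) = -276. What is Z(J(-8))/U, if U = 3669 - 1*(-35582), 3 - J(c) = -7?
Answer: -276/39251 ≈ -0.0070317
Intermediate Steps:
J(c) = 10 (J(c) = 3 - 1*(-7) = 3 + 7 = 10)
U = 39251 (U = 3669 + 35582 = 39251)
Z(J(-8))/U = -276/39251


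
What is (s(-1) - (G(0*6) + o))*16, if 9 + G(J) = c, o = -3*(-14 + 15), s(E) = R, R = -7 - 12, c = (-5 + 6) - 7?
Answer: -16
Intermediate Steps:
c = -6 (c = 1 - 7 = -6)
R = -19
s(E) = -19
o = -3 (o = -3*1 = -3)
G(J) = -15 (G(J) = -9 - 6 = -15)
(s(-1) - (G(0*6) + o))*16 = (-19 - (-15 - 3))*16 = (-19 - 1*(-18))*16 = (-19 + 18)*16 = -1*16 = -16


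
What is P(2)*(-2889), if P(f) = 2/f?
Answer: -2889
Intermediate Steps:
P(2)*(-2889) = (2/2)*(-2889) = (2*(½))*(-2889) = 1*(-2889) = -2889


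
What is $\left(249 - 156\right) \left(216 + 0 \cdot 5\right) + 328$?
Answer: $20416$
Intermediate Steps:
$\left(249 - 156\right) \left(216 + 0 \cdot 5\right) + 328 = 93 \left(216 + 0\right) + 328 = 93 \cdot 216 + 328 = 20088 + 328 = 20416$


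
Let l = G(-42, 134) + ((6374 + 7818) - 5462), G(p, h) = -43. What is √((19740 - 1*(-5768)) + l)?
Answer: √34195 ≈ 184.92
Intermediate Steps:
l = 8687 (l = -43 + ((6374 + 7818) - 5462) = -43 + (14192 - 5462) = -43 + 8730 = 8687)
√((19740 - 1*(-5768)) + l) = √((19740 - 1*(-5768)) + 8687) = √((19740 + 5768) + 8687) = √(25508 + 8687) = √34195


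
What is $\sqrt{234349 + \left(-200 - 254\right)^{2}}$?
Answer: $\sqrt{440465} \approx 663.68$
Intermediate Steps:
$\sqrt{234349 + \left(-200 - 254\right)^{2}} = \sqrt{234349 + \left(-454\right)^{2}} = \sqrt{234349 + 206116} = \sqrt{440465}$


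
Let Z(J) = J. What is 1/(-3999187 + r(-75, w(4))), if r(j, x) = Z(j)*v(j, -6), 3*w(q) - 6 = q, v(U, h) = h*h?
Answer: -1/4001887 ≈ -2.4988e-7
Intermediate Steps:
v(U, h) = h**2
w(q) = 2 + q/3
r(j, x) = 36*j (r(j, x) = j*(-6)**2 = j*36 = 36*j)
1/(-3999187 + r(-75, w(4))) = 1/(-3999187 + 36*(-75)) = 1/(-3999187 - 2700) = 1/(-4001887) = -1/4001887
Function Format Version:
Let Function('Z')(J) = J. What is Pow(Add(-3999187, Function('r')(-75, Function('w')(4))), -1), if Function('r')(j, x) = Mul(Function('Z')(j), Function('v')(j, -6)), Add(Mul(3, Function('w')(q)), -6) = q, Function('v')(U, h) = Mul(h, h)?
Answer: Rational(-1, 4001887) ≈ -2.4988e-7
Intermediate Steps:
Function('v')(U, h) = Pow(h, 2)
Function('w')(q) = Add(2, Mul(Rational(1, 3), q))
Function('r')(j, x) = Mul(36, j) (Function('r')(j, x) = Mul(j, Pow(-6, 2)) = Mul(j, 36) = Mul(36, j))
Pow(Add(-3999187, Function('r')(-75, Function('w')(4))), -1) = Pow(Add(-3999187, Mul(36, -75)), -1) = Pow(Add(-3999187, -2700), -1) = Pow(-4001887, -1) = Rational(-1, 4001887)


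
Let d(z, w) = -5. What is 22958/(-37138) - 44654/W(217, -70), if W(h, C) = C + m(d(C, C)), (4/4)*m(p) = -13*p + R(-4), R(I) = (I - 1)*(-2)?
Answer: -829237521/92845 ≈ -8931.4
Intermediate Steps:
R(I) = 2 - 2*I (R(I) = (-1 + I)*(-2) = 2 - 2*I)
m(p) = 10 - 13*p (m(p) = -13*p + (2 - 2*(-4)) = -13*p + (2 + 8) = -13*p + 10 = 10 - 13*p)
W(h, C) = 75 + C (W(h, C) = C + (10 - 13*(-5)) = C + (10 + 65) = C + 75 = 75 + C)
22958/(-37138) - 44654/W(217, -70) = 22958/(-37138) - 44654/(75 - 70) = 22958*(-1/37138) - 44654/5 = -11479/18569 - 44654*⅕ = -11479/18569 - 44654/5 = -829237521/92845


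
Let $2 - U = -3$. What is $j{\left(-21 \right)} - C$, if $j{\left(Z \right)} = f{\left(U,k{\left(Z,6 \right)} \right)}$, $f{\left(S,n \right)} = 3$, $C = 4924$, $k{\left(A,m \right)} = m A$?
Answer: $-4921$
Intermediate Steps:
$k{\left(A,m \right)} = A m$
$U = 5$ ($U = 2 - -3 = 2 + 3 = 5$)
$j{\left(Z \right)} = 3$
$j{\left(-21 \right)} - C = 3 - 4924 = -4921$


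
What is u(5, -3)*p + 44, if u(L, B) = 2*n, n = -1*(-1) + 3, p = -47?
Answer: -332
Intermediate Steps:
n = 4 (n = 1 + 3 = 4)
u(L, B) = 8 (u(L, B) = 2*4 = 8)
u(5, -3)*p + 44 = 8*(-47) + 44 = -376 + 44 = -332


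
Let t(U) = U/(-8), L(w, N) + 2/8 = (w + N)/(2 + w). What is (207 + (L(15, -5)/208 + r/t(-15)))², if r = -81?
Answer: 134190237570601/5001318400 ≈ 26831.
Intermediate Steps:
L(w, N) = -¼ + (N + w)/(2 + w) (L(w, N) = -¼ + (w + N)/(2 + w) = -¼ + (N + w)/(2 + w))
t(U) = -U/8 (t(U) = U*(-⅛) = -U/8)
(207 + (L(15, -5)/208 + r/t(-15)))² = (207 + (((-2 + 3*15 + 4*(-5))/(4*(2 + 15)))/208 - 81/((-⅛*(-15)))))² = (207 + (((¼)*(-2 + 45 - 20)/17)*(1/208) - 81/15/8))² = (207 + (((¼)*(1/17)*23)*(1/208) - 81*8/15))² = (207 + ((23/68)*(1/208) - 216/5))² = (207 + (23/14144 - 216/5))² = (207 - 3054989/70720)² = (11584051/70720)² = 134190237570601/5001318400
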